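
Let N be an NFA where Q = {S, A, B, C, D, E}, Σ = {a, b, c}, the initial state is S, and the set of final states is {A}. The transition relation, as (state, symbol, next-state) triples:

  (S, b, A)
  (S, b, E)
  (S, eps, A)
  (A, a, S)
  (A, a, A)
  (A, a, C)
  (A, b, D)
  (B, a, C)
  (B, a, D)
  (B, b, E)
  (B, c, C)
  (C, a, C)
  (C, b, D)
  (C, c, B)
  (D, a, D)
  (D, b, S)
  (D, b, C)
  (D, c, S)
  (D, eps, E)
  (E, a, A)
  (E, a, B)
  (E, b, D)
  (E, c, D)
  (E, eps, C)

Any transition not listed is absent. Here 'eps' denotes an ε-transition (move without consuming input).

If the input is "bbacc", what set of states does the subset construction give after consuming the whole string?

{S, A, B, C, D, E}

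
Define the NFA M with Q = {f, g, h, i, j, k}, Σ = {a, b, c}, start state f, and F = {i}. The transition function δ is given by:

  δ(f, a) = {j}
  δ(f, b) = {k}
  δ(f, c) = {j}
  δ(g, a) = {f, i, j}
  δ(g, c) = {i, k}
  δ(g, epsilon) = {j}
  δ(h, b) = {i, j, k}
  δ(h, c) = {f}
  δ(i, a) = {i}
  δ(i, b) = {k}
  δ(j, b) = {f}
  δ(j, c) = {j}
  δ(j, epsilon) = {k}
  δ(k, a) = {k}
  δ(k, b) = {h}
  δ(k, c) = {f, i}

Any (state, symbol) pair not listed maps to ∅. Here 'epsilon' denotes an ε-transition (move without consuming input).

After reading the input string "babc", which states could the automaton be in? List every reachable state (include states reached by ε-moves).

{f}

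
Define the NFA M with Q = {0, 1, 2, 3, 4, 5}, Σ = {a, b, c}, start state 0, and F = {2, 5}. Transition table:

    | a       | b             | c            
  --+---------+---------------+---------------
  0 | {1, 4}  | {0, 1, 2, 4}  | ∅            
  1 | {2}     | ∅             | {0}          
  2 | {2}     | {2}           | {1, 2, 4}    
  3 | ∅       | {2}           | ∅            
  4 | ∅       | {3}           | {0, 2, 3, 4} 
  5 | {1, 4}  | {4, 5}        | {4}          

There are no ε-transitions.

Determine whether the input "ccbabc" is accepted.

Start in {0}.
Read 'c': 0→∅; now ∅.
The set is empty and remains empty for the remaining 5 symbols.
The final set ∅ contains no accepting state.

No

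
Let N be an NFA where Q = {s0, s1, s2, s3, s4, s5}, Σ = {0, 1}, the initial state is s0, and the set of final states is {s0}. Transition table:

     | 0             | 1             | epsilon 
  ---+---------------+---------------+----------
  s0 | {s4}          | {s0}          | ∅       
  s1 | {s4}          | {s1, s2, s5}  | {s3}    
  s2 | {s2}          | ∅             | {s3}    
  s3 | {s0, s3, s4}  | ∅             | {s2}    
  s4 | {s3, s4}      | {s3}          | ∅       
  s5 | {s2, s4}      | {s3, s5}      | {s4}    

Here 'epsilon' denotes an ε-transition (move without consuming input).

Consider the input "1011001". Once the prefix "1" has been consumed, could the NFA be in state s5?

Start in {s0}.
Read '1': s0→{s0}; now {s0}.
State s5 is not in {s0}.

No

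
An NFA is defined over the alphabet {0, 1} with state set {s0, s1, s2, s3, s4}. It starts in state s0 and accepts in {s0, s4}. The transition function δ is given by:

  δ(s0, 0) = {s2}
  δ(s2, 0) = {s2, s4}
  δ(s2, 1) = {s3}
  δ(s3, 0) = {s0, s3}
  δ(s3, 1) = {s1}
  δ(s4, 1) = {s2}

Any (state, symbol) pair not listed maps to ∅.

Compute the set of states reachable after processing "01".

Start in {s0}.
Read '0': {s0} → {s2}.
Read '1': {s2} → {s3}.

{s3}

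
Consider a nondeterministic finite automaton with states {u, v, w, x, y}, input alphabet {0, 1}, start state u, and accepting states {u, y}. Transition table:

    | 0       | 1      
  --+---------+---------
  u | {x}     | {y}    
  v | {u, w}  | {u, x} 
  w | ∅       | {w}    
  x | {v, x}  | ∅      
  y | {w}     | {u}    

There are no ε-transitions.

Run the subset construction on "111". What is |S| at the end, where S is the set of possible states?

1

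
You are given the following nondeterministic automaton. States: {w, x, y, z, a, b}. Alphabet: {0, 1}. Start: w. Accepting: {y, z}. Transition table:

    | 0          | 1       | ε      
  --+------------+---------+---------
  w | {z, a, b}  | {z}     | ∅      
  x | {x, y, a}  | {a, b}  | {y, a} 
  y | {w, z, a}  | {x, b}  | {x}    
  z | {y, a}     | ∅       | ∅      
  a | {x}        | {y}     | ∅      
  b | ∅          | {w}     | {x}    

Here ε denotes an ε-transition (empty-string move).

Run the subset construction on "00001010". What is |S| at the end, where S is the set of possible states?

6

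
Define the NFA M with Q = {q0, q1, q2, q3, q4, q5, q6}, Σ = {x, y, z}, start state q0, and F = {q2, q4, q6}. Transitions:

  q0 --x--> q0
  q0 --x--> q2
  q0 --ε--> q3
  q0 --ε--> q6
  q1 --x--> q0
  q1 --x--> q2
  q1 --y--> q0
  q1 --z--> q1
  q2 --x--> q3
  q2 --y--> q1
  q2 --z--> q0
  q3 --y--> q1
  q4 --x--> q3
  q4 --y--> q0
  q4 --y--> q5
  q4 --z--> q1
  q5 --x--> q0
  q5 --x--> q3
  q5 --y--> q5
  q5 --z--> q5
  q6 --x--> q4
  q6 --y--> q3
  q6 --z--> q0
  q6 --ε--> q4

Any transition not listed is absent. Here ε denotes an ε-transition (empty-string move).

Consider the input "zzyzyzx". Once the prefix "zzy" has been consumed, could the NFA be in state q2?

Start: ε-closure({q0}) = {q0, q3, q4, q6}.
Read 'z': {q0, q3, q4, q6} → {q0, q1, q3, q4, q6}.
Read 'z': {q0, q1, q3, q4, q6} → {q0, q1, q3, q4, q6}.
Read 'y': {q0, q1, q3, q4, q6} → {q0, q1, q3, q4, q5, q6}.
State q2 is not in {q0, q1, q3, q4, q5, q6}.

No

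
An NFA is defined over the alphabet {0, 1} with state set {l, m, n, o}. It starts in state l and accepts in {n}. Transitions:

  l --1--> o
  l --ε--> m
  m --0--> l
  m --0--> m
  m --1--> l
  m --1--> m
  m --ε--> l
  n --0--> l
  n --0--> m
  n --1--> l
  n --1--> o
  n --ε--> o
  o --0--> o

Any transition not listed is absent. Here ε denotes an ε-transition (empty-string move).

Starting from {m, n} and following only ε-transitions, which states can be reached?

{l, m, n, o}

Begin with {m, n}.
ε-move n → o; add o.
ε-move m → l; add l.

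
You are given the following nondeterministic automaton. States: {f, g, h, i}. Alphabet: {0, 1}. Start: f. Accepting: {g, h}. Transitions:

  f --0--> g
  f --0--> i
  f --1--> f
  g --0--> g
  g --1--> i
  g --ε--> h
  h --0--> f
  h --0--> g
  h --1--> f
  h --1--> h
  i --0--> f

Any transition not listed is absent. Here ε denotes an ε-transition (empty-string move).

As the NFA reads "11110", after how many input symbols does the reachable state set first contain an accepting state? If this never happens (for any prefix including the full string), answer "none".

Start in {f}.
Read '1': {f} → {f}.
Read '1': {f} → {f}.
Read '1': {f} → {f}.
Read '1': {f} → {f}.
Read '0': {f} → {g, h, i}.
None of the earlier sets intersect F, but {g, h, i} does.

5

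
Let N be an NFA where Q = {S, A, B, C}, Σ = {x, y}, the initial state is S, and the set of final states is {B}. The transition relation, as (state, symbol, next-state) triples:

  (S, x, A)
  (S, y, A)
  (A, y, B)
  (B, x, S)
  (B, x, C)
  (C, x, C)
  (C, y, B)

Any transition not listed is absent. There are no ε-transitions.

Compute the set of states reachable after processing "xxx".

∅

Start in {S}.
Read 'x': S→{A}; now {A}.
Read 'x': A→∅; now ∅.
The set is empty and remains empty for the remaining 1 symbol.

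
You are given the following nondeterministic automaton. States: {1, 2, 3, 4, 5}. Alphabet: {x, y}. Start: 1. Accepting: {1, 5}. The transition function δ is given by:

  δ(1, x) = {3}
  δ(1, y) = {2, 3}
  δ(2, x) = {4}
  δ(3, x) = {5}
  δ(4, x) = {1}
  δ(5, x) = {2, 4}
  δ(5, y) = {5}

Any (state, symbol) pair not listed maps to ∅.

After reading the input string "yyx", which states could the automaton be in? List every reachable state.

∅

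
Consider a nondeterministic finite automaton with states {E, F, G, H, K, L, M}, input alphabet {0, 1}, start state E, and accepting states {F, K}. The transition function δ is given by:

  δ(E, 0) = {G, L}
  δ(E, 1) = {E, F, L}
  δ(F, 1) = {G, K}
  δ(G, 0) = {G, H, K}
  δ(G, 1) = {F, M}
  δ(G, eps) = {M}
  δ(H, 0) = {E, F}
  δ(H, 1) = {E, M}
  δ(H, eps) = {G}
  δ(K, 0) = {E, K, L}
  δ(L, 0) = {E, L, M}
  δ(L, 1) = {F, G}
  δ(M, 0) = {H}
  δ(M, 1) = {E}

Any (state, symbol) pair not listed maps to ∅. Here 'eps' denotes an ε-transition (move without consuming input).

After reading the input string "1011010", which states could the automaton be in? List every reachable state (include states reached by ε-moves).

{E, G, H, K, L, M}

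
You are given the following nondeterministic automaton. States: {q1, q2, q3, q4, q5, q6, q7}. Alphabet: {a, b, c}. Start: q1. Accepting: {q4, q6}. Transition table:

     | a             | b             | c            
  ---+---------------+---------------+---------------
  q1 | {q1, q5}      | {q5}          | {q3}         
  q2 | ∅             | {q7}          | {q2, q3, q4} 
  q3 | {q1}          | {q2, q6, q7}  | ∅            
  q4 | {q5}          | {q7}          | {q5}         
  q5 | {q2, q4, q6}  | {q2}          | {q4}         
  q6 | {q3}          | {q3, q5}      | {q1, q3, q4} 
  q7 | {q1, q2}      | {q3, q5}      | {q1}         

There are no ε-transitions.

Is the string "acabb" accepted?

No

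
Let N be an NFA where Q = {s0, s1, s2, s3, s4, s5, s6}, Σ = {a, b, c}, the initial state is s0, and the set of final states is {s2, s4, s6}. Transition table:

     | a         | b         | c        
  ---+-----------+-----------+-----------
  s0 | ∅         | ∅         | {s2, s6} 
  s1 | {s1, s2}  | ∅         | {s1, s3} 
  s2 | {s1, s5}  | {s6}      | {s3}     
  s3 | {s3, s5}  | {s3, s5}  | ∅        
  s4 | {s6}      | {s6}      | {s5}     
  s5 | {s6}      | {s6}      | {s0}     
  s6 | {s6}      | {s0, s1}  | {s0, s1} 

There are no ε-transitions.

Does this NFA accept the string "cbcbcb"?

Yes

Start in {s0}.
Read 'c': s0→{s2, s6}; now {s2, s6}.
Read 'b': s2→{s6}, s6→{s0, s1}; now {s0, s1, s6}.
Read 'c': s0→{s2, s6}, s1→{s1, s3}, s6→{s0, s1}; now {s0, s1, s2, s3, s6}.
Read 'b': s0→∅, s1→∅, s2→{s6}, s3→{s3, s5}, s6→{s0, s1}; now {s0, s1, s3, s5, s6}.
Read 'c': s0→{s2, s6}, s1→{s1, s3}, s3→∅, s5→{s0}, s6→{s0, s1}; now {s0, s1, s2, s3, s6}.
Read 'b': s0→∅, s1→∅, s2→{s6}, s3→{s3, s5}, s6→{s0, s1}; now {s0, s1, s3, s5, s6}.
The final set {s0, s1, s3, s5, s6} contains the accepting state s6.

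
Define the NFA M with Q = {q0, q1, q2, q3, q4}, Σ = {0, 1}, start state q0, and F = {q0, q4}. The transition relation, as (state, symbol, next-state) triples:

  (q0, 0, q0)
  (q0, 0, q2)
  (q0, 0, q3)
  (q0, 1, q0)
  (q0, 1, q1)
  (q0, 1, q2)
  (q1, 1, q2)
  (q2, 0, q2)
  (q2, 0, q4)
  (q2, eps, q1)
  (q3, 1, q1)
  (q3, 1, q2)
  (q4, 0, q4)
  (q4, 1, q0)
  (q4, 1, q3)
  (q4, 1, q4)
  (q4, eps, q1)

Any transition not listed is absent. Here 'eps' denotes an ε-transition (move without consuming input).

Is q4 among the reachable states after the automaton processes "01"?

Start in {q0}.
Read '0': {q0} → {q0, q1, q2, q3}.
Read '1': {q0, q1, q2, q3} → {q0, q1, q2}.
State q4 is not in {q0, q1, q2}.

No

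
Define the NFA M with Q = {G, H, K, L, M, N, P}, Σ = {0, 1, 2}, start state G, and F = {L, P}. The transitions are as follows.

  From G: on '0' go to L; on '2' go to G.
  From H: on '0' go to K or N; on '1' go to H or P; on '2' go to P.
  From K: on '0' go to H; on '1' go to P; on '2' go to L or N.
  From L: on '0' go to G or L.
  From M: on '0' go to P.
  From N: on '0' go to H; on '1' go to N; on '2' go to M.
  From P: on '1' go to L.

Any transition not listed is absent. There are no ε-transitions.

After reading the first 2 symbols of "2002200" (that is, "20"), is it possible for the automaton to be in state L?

Yes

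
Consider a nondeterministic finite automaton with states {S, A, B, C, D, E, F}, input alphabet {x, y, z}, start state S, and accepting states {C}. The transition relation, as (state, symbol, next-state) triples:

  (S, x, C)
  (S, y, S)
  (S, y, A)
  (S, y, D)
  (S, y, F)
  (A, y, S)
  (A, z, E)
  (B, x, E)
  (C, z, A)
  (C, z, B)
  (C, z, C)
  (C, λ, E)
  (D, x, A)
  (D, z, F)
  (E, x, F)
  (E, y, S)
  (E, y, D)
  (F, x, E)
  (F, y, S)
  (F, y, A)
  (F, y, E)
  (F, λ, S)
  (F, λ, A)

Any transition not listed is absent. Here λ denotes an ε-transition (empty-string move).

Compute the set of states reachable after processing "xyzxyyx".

{A, C, E}

Start in {S}.
Read 'x': S→{C}; union {C}; ε-closure = {C, E}.
Read 'y': C→∅, E→{S, D}; now {S, D}.
Read 'z': S→∅, D→{F}; union {F}; ε-closure = {S, A, F}.
Read 'x': S→{C}, A→∅, F→{E}; now {C, E}.
Read 'y': C→∅, E→{S, D}; now {S, D}.
Read 'y': S→{S, A, D, F}, D→∅; now {S, A, D, F}.
Read 'x': S→{C}, A→∅, D→{A}, F→{E}; now {A, C, E}.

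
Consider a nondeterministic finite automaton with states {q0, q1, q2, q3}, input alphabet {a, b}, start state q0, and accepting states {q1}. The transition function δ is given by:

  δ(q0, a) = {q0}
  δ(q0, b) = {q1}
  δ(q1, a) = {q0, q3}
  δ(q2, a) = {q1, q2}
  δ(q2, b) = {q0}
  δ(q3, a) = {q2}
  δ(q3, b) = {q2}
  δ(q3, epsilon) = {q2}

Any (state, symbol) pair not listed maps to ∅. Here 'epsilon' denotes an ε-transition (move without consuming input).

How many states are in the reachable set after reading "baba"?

Start in {q0}.
Read 'b': {q0} → {q1}.
Read 'a': {q1} → {q0, q2, q3}.
Read 'b': {q0, q2, q3} → {q0, q1, q2}.
Read 'a': {q0, q1, q2} → {q0, q1, q2, q3}.
That set has 4 states.

4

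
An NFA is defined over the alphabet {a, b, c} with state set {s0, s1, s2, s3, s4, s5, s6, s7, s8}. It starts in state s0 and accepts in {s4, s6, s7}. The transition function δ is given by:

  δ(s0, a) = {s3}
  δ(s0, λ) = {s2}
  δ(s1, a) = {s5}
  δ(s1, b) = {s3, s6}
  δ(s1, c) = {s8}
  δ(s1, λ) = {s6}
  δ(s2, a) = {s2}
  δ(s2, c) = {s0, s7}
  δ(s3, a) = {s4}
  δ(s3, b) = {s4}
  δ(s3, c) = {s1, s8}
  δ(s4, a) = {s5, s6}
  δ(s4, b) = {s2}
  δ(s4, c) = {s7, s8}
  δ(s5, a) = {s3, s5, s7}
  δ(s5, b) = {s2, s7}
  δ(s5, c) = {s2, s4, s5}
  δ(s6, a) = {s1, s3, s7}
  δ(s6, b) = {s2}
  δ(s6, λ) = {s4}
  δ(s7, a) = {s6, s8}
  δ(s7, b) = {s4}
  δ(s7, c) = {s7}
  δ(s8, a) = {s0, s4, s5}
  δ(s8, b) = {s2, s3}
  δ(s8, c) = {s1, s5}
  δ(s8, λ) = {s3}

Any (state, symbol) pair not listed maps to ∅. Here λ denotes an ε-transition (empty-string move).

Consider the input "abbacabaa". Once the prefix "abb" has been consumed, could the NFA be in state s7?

No

Start: ε-closure({s0}) = {s0, s2}.
Read 'a': s0→{s3}, s2→{s2}; now {s2, s3}.
Read 'b': s2→∅, s3→{s4}; now {s4}.
Read 'b': s4→{s2}; now {s2}.
State s7 is not in {s2}.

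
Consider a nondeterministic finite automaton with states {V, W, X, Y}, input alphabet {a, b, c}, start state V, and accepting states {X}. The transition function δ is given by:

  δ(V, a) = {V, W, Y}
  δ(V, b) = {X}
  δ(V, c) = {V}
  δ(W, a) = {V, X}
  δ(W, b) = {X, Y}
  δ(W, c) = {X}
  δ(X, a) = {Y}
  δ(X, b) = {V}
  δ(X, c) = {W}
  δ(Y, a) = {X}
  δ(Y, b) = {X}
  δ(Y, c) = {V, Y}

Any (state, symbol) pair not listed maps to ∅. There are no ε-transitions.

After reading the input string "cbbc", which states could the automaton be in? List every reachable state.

{V}

Start in {V}.
Read 'c': {V} → {V}.
Read 'b': {V} → {X}.
Read 'b': {X} → {V}.
Read 'c': {V} → {V}.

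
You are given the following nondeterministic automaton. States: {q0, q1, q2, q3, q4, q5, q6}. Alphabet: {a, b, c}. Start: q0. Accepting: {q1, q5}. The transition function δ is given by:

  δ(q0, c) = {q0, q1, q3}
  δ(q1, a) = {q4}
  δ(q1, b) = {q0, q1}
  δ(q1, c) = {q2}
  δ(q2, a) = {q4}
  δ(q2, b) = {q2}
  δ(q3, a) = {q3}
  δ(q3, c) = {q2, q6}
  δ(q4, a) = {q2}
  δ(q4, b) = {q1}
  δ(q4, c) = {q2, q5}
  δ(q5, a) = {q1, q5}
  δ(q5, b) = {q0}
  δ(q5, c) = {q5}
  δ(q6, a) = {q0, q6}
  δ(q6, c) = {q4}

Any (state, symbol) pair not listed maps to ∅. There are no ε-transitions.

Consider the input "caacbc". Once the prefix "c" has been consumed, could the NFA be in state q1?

Yes

Start in {q0}.
Read 'c': q0→{q0, q1, q3}; now {q0, q1, q3}.
State q1 is in {q0, q1, q3}.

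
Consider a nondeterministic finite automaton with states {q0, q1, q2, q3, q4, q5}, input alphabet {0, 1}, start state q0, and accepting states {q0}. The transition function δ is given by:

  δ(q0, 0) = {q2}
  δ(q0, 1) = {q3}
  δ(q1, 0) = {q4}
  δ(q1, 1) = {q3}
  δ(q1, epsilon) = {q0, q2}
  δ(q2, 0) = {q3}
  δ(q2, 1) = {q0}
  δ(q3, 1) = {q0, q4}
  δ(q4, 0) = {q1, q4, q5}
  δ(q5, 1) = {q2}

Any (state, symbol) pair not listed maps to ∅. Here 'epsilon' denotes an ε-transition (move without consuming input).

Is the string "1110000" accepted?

Start in {q0}.
Read '1': q0→{q3}; now {q3}.
Read '1': q3→{q0, q4}; now {q0, q4}.
Read '1': q0→{q3}, q4→∅; now {q3}.
Read '0': q3→∅; now ∅.
The set is empty and remains empty for the remaining 3 symbols.
The final set ∅ contains no accepting state.

No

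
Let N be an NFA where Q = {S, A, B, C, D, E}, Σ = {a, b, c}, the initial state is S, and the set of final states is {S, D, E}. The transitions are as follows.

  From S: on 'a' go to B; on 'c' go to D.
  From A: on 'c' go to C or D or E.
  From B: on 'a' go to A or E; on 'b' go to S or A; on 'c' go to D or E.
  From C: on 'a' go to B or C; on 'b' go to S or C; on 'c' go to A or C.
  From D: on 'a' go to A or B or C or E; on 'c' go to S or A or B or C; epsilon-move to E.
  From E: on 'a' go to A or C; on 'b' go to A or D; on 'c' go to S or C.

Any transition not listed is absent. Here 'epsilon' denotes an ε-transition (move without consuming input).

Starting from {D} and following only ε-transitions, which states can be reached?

{D, E}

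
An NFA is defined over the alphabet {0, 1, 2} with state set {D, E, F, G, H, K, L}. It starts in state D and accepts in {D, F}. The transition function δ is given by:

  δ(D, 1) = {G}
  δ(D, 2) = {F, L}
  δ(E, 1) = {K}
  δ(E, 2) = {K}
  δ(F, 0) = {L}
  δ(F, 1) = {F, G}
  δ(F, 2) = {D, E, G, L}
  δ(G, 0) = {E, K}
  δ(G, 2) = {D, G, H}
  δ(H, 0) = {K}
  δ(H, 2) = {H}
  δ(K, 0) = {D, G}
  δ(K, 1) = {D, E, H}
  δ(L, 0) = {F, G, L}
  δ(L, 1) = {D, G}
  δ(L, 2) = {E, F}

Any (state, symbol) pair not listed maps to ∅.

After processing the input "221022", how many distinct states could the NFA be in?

Start in {D}.
Read '2': D→{F, L}; now {F, L}.
Read '2': F→{D, E, G, L}, L→{E, F}; now {D, E, F, G, L}.
Read '1': D→{G}, E→{K}, F→{F, G}, G→∅, L→{D, G}; now {D, F, G, K}.
Read '0': D→∅, F→{L}, G→{E, K}, K→{D, G}; now {D, E, G, K, L}.
Read '2': D→{F, L}, E→{K}, G→{D, G, H}, K→∅, L→{E, F}; now {D, E, F, G, H, K, L}.
Read '2': D→{F, L}, E→{K}, F→{D, E, G, L}, G→{D, G, H}, H→{H}, K→∅, L→{E, F}; now {D, E, F, G, H, K, L}.
That set has 7 states.

7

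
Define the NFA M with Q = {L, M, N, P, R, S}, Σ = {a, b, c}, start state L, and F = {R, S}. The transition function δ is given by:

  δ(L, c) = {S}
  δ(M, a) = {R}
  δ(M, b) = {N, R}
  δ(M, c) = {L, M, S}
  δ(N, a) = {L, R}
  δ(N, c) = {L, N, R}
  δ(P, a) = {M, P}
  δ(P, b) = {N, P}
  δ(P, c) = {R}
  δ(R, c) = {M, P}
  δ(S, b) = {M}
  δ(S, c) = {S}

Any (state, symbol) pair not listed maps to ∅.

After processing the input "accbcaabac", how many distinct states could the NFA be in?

Start in {L}.
Read 'a': {L} → ∅.
The set is empty and remains empty for the remaining 9 symbols.
That set has 0 states.

0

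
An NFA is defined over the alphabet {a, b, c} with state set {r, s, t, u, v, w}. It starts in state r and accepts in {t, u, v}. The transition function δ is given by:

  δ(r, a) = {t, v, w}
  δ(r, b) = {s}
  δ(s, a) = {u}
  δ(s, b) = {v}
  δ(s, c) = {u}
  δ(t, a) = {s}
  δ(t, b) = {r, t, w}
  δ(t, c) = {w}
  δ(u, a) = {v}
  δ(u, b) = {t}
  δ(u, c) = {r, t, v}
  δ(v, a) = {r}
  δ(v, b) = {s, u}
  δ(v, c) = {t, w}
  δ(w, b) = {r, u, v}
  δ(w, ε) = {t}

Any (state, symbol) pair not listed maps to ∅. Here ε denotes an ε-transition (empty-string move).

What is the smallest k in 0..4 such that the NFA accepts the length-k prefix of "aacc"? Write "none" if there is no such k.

1

Start in {r}.
Read 'a': {r} → {t, v, w}.
None of the earlier sets intersect F, but {t, v, w} does.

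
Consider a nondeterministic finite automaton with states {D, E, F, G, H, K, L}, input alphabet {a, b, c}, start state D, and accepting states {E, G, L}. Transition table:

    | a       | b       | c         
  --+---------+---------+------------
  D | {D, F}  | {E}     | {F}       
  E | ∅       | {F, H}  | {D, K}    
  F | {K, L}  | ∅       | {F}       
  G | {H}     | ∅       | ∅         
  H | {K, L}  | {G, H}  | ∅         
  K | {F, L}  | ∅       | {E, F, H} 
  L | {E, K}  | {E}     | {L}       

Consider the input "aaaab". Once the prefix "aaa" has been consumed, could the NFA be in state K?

Yes

Start in {D}.
Read 'a': {D} → {D, F}.
Read 'a': {D, F} → {D, F, K, L}.
Read 'a': {D, F, K, L} → {D, E, F, K, L}.
State K is in {D, E, F, K, L}.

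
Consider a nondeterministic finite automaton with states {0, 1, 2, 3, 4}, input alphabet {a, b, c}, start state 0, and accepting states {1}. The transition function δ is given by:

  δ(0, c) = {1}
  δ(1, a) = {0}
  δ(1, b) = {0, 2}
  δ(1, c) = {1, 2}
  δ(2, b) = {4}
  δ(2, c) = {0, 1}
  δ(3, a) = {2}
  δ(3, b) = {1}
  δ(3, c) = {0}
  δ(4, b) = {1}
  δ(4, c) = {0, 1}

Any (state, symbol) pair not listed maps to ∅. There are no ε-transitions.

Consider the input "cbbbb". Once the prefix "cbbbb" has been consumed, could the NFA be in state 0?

Start in {0}.
Read 'c': 0→{1}; now {1}.
Read 'b': 1→{0, 2}; now {0, 2}.
Read 'b': 0→∅, 2→{4}; now {4}.
Read 'b': 4→{1}; now {1}.
Read 'b': 1→{0, 2}; now {0, 2}.
State 0 is in {0, 2}.

Yes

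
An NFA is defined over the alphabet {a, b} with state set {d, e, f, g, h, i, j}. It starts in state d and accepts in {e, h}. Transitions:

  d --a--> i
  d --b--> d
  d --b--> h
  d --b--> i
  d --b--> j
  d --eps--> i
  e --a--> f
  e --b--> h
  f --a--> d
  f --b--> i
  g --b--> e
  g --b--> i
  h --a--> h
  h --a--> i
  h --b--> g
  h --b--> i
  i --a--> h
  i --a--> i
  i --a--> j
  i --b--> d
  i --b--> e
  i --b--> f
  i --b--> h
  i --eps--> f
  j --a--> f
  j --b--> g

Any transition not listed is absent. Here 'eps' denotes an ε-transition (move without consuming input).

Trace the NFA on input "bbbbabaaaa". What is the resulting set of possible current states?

{d, f, h, i, j}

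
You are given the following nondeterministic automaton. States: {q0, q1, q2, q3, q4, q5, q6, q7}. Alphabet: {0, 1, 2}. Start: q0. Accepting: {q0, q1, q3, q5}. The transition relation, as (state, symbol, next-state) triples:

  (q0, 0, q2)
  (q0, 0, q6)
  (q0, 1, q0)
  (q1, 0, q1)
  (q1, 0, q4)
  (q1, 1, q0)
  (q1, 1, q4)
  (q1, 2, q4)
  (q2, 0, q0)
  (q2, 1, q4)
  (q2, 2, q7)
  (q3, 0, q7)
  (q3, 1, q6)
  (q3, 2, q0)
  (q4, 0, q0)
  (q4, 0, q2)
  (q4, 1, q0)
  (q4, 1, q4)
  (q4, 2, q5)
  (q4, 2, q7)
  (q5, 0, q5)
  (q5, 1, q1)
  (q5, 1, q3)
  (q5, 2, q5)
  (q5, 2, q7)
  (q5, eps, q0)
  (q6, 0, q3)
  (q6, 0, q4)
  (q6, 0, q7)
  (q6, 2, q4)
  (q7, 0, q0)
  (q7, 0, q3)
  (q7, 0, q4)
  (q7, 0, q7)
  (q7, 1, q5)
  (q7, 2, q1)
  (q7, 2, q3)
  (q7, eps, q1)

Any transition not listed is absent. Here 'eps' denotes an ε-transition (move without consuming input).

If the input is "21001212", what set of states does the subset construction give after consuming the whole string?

Start in {q0}.
Read '2': q0→∅; now ∅.
The set is empty and remains empty for the remaining 7 symbols.

∅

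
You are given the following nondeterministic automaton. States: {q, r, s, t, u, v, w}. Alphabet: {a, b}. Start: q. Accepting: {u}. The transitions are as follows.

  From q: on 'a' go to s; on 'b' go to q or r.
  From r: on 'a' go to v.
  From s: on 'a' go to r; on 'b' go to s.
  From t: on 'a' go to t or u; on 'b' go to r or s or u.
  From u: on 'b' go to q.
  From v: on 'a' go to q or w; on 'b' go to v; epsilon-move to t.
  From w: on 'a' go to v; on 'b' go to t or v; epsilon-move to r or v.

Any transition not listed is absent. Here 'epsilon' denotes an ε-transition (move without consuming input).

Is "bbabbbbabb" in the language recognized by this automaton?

Yes

Start in {q}.
Read 'b': {q} → {q, r}.
Read 'b': {q, r} → {q, r}.
Read 'a': {q, r} → {s, t, v}.
Read 'b': {s, t, v} → {r, s, t, u, v}.
Read 'b': {r, s, t, u, v} → {q, r, s, t, u, v}.
Read 'b': {q, r, s, t, u, v} → {q, r, s, t, u, v}.
Read 'b': {q, r, s, t, u, v} → {q, r, s, t, u, v}.
Read 'a': {q, r, s, t, u, v} → {q, r, s, t, u, v, w}.
Read 'b': {q, r, s, t, u, v, w} → {q, r, s, t, u, v}.
Read 'b': {q, r, s, t, u, v} → {q, r, s, t, u, v}.
The final set {q, r, s, t, u, v} contains the accepting state u.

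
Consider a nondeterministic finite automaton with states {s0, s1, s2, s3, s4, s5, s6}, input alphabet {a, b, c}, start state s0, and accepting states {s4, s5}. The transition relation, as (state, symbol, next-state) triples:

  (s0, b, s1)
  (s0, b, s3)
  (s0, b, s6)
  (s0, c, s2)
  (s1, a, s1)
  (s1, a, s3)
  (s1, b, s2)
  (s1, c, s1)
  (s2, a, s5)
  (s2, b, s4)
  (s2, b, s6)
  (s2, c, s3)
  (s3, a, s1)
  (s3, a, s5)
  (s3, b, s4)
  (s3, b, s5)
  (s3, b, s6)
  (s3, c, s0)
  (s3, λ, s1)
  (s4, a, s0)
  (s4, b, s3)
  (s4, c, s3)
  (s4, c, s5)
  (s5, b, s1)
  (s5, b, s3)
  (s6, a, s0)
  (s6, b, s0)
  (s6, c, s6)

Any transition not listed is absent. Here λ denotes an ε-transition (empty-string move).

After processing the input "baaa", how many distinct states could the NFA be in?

3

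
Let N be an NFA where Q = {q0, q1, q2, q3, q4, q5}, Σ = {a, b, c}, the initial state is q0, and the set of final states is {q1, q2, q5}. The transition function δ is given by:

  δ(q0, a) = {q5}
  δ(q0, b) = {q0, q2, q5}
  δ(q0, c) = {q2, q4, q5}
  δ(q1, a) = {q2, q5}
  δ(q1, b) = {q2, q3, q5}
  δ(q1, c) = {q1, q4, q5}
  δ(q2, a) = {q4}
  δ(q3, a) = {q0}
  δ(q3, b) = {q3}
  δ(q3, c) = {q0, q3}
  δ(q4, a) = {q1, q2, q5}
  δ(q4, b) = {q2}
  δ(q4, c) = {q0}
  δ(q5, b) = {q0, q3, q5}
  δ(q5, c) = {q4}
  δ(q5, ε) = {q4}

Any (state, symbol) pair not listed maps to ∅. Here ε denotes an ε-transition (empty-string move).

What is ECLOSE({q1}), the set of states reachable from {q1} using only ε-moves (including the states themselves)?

Begin with {q1}.
No ε-moves leave this set, so the closure equals the set itself.

{q1}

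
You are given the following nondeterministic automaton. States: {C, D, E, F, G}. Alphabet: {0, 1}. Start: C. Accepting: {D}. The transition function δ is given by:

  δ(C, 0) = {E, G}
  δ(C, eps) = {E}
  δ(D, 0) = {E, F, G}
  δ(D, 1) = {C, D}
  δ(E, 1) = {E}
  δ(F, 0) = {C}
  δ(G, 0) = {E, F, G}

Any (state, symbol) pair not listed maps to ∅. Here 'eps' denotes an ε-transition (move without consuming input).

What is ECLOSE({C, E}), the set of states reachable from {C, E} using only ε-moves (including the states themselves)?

{C, E}

Begin with {C, E}.
No ε-moves leave this set, so the closure equals the set itself.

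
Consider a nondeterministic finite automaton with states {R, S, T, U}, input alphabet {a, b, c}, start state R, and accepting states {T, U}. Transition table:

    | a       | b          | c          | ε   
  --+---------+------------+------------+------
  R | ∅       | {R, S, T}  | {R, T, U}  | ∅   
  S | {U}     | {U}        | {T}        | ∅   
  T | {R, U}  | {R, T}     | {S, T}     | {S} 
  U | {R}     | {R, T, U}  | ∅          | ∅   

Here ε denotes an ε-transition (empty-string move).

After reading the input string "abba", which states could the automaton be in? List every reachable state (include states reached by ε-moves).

∅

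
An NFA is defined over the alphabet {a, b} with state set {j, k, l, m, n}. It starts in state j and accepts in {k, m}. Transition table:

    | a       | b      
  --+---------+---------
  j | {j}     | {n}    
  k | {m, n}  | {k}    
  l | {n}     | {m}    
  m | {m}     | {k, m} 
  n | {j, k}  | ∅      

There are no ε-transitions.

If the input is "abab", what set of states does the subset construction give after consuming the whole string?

Start in {j}.
Read 'a': j→{j}; now {j}.
Read 'b': j→{n}; now {n}.
Read 'a': n→{j, k}; now {j, k}.
Read 'b': j→{n}, k→{k}; now {k, n}.

{k, n}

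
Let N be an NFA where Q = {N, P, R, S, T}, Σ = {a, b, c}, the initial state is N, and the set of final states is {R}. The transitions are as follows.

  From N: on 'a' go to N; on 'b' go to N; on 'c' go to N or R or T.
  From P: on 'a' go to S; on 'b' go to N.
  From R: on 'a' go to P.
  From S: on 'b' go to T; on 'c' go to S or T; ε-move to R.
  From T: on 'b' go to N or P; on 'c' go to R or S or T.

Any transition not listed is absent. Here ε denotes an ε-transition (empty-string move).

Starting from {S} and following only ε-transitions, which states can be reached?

{R, S}

Begin with {S}.
ε-move S → R; add R.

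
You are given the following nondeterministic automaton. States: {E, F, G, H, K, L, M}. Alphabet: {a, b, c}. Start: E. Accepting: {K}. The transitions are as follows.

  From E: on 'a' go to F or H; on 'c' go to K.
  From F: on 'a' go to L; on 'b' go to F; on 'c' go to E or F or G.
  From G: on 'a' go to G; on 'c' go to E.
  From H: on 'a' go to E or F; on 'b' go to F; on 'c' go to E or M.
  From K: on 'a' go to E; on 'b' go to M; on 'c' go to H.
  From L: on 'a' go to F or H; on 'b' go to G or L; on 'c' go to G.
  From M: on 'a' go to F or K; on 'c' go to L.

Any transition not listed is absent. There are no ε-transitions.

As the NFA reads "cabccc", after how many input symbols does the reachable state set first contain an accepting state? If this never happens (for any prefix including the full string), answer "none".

1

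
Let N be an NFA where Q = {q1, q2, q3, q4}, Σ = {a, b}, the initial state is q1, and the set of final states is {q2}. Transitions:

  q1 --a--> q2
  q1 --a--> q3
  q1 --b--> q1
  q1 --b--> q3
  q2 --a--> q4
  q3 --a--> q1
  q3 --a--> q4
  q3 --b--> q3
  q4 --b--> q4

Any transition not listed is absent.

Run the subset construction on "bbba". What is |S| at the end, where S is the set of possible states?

Start in {q1}.
Read 'b': {q1} → {q1, q3}.
Read 'b': {q1, q3} → {q1, q3}.
Read 'b': {q1, q3} → {q1, q3}.
Read 'a': {q1, q3} → {q1, q2, q3, q4}.
That set has 4 states.

4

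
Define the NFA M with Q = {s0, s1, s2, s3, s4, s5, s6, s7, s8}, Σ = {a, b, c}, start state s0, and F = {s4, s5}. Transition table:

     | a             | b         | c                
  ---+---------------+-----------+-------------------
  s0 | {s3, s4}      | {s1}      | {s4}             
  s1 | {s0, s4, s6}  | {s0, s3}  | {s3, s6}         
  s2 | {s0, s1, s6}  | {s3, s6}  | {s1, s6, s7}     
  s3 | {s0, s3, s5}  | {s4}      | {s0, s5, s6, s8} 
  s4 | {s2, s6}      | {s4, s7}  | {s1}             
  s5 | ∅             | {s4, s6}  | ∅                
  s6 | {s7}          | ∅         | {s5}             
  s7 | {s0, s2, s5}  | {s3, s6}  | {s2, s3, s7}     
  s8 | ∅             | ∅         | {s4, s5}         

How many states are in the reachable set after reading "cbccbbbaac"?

9

Start in {s0}.
Read 'c': s0→{s4}; now {s4}.
Read 'b': s4→{s4, s7}; now {s4, s7}.
Read 'c': s4→{s1}, s7→{s2, s3, s7}; now {s1, s2, s3, s7}.
Read 'c': s1→{s3, s6}, s2→{s1, s6, s7}, s3→{s0, s5, s6, s8}, s7→{s2, s3, s7}; now {s0, s1, s2, s3, s5, s6, s7, s8}.
Read 'b': s0→{s1}, s1→{s0, s3}, s2→{s3, s6}, s3→{s4}, s5→{s4, s6}, s6→∅, s7→{s3, s6}, s8→∅; now {s0, s1, s3, s4, s6}.
Read 'b': s0→{s1}, s1→{s0, s3}, s3→{s4}, s4→{s4, s7}, s6→∅; now {s0, s1, s3, s4, s7}.
Read 'b': s0→{s1}, s1→{s0, s3}, s3→{s4}, s4→{s4, s7}, s7→{s3, s6}; now {s0, s1, s3, s4, s6, s7}.
Read 'a': s0→{s3, s4}, s1→{s0, s4, s6}, s3→{s0, s3, s5}, s4→{s2, s6}, s6→{s7}, s7→{s0, s2, s5}; now {s0, s2, s3, s4, s5, s6, s7}.
Read 'a': s0→{s3, s4}, s2→{s0, s1, s6}, s3→{s0, s3, s5}, s4→{s2, s6}, s5→∅, s6→{s7}, s7→{s0, s2, s5}; now {s0, s1, s2, s3, s4, s5, s6, s7}.
Read 'c': s0→{s4}, s1→{s3, s6}, s2→{s1, s6, s7}, s3→{s0, s5, s6, s8}, s4→{s1}, s5→∅, s6→{s5}, s7→{s2, s3, s7}; now {s0, s1, s2, s3, s4, s5, s6, s7, s8}.
That set has 9 states.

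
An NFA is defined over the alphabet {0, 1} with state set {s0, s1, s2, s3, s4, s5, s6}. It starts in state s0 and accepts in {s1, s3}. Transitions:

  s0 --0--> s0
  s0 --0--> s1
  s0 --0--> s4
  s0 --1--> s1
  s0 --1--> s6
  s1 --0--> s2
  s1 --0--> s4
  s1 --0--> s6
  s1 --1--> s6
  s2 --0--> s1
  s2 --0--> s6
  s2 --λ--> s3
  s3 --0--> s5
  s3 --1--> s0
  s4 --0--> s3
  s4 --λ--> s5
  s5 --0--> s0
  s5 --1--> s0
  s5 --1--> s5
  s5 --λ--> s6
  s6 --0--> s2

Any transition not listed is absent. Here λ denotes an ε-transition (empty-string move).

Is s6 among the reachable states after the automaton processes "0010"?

Yes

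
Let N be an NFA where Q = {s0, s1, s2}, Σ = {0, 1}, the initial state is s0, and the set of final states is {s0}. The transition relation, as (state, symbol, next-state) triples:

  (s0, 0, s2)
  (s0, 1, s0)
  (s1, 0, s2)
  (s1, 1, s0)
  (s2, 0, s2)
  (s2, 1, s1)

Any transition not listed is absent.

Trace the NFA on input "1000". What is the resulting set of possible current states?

{s2}

Start in {s0}.
Read '1': {s0} → {s0}.
Read '0': {s0} → {s2}.
Read '0': {s2} → {s2}.
Read '0': {s2} → {s2}.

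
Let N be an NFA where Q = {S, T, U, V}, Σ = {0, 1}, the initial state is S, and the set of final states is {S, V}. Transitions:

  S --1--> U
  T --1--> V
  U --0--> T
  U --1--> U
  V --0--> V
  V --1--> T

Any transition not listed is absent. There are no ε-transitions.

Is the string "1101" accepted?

Start in {S}.
Read '1': S→{U}; now {U}.
Read '1': U→{U}; now {U}.
Read '0': U→{T}; now {T}.
Read '1': T→{V}; now {V}.
The final set {V} contains the accepting state V.

Yes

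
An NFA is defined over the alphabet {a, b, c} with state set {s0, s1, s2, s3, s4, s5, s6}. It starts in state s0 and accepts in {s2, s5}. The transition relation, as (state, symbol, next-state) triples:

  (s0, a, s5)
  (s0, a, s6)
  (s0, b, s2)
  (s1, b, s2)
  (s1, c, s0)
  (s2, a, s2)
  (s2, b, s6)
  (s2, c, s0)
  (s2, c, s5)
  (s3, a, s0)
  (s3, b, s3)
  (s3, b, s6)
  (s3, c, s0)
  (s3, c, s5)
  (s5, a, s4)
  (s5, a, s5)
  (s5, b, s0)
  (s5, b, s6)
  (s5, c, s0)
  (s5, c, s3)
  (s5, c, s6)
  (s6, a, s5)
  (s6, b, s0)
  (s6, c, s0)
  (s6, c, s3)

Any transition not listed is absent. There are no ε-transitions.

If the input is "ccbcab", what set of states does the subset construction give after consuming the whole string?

∅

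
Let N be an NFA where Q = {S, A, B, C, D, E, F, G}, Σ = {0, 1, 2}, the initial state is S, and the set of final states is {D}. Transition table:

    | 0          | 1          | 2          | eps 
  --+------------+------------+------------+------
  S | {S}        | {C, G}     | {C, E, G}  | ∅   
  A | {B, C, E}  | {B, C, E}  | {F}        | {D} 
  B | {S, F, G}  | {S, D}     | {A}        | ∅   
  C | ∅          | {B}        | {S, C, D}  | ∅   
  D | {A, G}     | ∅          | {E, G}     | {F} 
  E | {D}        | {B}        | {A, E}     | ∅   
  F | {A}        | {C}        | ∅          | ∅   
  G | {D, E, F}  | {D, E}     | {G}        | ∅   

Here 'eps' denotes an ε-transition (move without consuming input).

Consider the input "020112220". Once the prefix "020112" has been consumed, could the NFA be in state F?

Yes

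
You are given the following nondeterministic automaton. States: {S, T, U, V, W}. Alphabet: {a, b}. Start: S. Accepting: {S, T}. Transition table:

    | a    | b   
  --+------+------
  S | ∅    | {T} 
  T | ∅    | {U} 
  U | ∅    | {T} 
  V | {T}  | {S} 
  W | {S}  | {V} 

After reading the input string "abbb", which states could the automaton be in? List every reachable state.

Start in {S}.
Read 'a': S→∅; now ∅.
The set is empty and remains empty for the remaining 3 symbols.

∅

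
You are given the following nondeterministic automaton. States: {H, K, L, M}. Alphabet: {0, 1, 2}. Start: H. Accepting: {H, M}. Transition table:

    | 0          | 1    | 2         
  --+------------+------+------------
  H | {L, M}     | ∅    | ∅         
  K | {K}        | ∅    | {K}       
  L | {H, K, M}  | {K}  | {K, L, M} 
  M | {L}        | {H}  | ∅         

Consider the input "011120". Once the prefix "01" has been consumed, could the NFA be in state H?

Start in {H}.
Read '0': {H} → {L, M}.
Read '1': {L, M} → {H, K}.
State H is in {H, K}.

Yes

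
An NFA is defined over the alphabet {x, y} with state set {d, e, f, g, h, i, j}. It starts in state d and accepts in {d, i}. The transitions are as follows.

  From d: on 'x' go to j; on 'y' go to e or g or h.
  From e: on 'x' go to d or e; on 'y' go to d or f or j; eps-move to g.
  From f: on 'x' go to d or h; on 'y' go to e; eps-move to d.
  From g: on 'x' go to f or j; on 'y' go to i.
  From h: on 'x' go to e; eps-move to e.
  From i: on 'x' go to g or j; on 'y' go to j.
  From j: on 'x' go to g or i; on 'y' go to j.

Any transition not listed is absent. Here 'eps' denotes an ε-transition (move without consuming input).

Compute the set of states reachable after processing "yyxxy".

Start in {d}.
Read 'y': d→{e, g, h}; now {e, g, h}.
Read 'y': e→{d, f, j}, g→{i}, h→∅; now {d, f, i, j}.
Read 'x': d→{j}, f→{d, h}, i→{g, j}, j→{g, i}; union {d, g, h, i, j}; ε-closure = {d, e, g, h, i, j}.
Read 'x': d→{j}, e→{d, e}, g→{f, j}, h→{e}, i→{g, j}, j→{g, i}; now {d, e, f, g, i, j}.
Read 'y': d→{e, g, h}, e→{d, f, j}, f→{e}, g→{i}, i→{j}, j→{j}; now {d, e, f, g, h, i, j}.

{d, e, f, g, h, i, j}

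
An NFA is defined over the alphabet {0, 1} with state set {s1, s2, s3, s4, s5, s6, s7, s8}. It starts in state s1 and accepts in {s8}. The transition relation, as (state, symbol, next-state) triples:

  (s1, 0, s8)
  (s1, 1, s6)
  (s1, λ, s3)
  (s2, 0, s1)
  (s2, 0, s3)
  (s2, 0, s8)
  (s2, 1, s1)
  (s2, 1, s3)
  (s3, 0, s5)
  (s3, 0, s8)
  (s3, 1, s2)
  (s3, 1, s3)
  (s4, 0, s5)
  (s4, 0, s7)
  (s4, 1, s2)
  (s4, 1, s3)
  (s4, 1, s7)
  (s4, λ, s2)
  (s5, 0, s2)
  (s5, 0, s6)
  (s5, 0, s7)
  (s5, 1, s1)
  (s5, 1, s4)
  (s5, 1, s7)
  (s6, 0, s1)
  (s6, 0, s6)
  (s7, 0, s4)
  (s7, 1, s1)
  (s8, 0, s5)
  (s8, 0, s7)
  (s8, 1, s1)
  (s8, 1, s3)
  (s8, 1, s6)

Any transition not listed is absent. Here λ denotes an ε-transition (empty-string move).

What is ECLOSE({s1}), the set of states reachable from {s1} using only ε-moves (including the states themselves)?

{s1, s3}

Begin with {s1}.
ε-move s1 → s3; add s3.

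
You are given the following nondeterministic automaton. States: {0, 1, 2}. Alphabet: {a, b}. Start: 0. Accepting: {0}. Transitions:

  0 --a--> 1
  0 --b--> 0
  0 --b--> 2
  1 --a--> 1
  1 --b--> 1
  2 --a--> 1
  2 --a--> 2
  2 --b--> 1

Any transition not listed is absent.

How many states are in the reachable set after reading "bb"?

3

Start in {0}.
Read 'b': 0→{0, 2}; now {0, 2}.
Read 'b': 0→{0, 2}, 2→{1}; now {0, 1, 2}.
That set has 3 states.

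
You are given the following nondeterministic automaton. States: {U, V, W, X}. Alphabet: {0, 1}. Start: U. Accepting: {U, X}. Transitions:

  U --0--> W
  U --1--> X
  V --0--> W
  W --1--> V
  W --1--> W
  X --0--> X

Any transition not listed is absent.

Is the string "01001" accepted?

Start in {U}.
Read '0': {U} → {W}.
Read '1': {W} → {V, W}.
Read '0': {V, W} → {W}.
Read '0': {W} → ∅.
The set is empty and remains empty for the remaining 1 symbol.
The final set ∅ contains no accepting state.

No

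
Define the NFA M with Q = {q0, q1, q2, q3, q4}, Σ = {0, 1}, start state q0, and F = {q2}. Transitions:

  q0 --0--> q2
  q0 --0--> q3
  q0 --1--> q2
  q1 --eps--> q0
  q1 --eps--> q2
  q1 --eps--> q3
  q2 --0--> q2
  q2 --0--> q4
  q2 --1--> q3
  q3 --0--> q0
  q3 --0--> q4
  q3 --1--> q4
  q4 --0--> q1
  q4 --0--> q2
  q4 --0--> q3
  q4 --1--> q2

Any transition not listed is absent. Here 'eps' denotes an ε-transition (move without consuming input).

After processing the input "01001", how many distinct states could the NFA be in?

3

Start in {q0}.
Read '0': {q0} → {q2, q3}.
Read '1': {q2, q3} → {q3, q4}.
Read '0': {q3, q4} → {q0, q1, q2, q3, q4}.
Read '0': {q0, q1, q2, q3, q4} → {q0, q1, q2, q3, q4}.
Read '1': {q0, q1, q2, q3, q4} → {q2, q3, q4}.
That set has 3 states.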